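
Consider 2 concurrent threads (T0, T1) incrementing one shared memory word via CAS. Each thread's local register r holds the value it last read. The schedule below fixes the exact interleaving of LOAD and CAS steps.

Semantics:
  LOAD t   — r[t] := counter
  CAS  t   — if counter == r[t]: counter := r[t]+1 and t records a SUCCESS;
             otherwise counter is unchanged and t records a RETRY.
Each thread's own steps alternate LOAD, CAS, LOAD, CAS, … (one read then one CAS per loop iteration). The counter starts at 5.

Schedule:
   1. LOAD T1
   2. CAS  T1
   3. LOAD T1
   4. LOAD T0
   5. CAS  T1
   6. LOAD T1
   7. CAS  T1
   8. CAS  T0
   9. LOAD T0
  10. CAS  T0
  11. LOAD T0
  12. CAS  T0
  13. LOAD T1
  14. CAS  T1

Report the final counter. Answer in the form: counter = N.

1. LOAD T1 → mem=5 r[T1]=5 [LOAD]
2. CAS T1 → mem=6 r[T1]=5 [OK]
3. LOAD T1 → mem=6 r[T1]=6 [LOAD]
4. LOAD T0 → mem=6 r[T0]=6 [LOAD]
5. CAS T1 → mem=7 r[T1]=6 [OK]
6. LOAD T1 → mem=7 r[T1]=7 [LOAD]
7. CAS T1 → mem=8 r[T1]=7 [OK]
8. CAS T0 → mem=8 r[T0]=6 [RETRY]
9. LOAD T0 → mem=8 r[T0]=8 [LOAD]
10. CAS T0 → mem=9 r[T0]=8 [OK]
11. LOAD T0 → mem=9 r[T0]=9 [LOAD]
12. CAS T0 → mem=10 r[T0]=9 [OK]
13. LOAD T1 → mem=10 r[T1]=10 [LOAD]
14. CAS T1 → mem=11 r[T1]=10 [OK]

counter = 11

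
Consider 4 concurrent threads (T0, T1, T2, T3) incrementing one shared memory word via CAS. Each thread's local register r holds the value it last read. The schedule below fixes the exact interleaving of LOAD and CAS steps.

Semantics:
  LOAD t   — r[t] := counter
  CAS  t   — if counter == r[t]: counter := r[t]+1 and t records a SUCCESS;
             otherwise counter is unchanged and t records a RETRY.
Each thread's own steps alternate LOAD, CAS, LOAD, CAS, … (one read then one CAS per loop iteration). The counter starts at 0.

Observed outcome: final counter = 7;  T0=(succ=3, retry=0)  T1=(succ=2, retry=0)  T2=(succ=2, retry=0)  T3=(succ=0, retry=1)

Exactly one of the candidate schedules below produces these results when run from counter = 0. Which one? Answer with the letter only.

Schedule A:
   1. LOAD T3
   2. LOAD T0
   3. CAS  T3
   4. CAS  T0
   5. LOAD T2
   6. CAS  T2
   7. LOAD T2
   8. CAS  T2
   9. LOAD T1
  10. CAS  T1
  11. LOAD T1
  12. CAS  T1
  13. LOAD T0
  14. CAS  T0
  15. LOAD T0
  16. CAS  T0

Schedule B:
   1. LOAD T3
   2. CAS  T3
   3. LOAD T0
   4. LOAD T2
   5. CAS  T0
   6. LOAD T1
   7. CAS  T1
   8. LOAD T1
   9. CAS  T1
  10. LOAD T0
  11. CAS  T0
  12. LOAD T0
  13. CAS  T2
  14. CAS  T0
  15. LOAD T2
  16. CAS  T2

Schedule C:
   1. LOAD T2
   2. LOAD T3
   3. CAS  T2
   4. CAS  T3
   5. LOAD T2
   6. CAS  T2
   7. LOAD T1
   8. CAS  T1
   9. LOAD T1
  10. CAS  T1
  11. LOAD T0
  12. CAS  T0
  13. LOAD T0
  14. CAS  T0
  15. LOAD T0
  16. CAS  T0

C

Simulating candidate C:
1. LOAD T2 → mem=0 r[T2]=0 [LOAD]
2. LOAD T3 → mem=0 r[T3]=0 [LOAD]
3. CAS T2 → mem=1 r[T2]=0 [OK]
4. CAS T3 → mem=1 r[T3]=0 [RETRY]
5. LOAD T2 → mem=1 r[T2]=1 [LOAD]
6. CAS T2 → mem=2 r[T2]=1 [OK]
7. LOAD T1 → mem=2 r[T1]=2 [LOAD]
8. CAS T1 → mem=3 r[T1]=2 [OK]
9. LOAD T1 → mem=3 r[T1]=3 [LOAD]
10. CAS T1 → mem=4 r[T1]=3 [OK]
11. LOAD T0 → mem=4 r[T0]=4 [LOAD]
12. CAS T0 → mem=5 r[T0]=4 [OK]
13. LOAD T0 → mem=5 r[T0]=5 [LOAD]
14. CAS T0 → mem=6 r[T0]=5 [OK]
15. LOAD T0 → mem=6 r[T0]=6 [LOAD]
16. CAS T0 → mem=7 r[T0]=6 [OK]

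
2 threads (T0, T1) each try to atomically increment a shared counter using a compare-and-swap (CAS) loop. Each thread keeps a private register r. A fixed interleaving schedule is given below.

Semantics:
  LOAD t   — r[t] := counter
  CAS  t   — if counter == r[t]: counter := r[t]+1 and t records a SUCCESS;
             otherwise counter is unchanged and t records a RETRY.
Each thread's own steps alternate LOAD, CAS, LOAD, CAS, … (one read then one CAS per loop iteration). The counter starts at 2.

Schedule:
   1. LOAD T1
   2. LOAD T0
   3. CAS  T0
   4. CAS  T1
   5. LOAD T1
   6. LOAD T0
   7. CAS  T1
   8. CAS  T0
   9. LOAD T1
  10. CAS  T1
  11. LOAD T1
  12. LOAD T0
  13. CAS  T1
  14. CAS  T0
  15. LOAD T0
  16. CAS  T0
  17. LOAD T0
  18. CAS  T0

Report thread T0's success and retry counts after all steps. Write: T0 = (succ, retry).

1. LOAD T1 → mem=2 r[T1]=2 [LOAD]
2. LOAD T0 → mem=2 r[T0]=2 [LOAD]
3. CAS T0 → mem=3 r[T0]=2 [OK]
4. CAS T1 → mem=3 r[T1]=2 [RETRY]
5. LOAD T1 → mem=3 r[T1]=3 [LOAD]
6. LOAD T0 → mem=3 r[T0]=3 [LOAD]
7. CAS T1 → mem=4 r[T1]=3 [OK]
8. CAS T0 → mem=4 r[T0]=3 [RETRY]
9. LOAD T1 → mem=4 r[T1]=4 [LOAD]
10. CAS T1 → mem=5 r[T1]=4 [OK]
11. LOAD T1 → mem=5 r[T1]=5 [LOAD]
12. LOAD T0 → mem=5 r[T0]=5 [LOAD]
13. CAS T1 → mem=6 r[T1]=5 [OK]
14. CAS T0 → mem=6 r[T0]=5 [RETRY]
15. LOAD T0 → mem=6 r[T0]=6 [LOAD]
16. CAS T0 → mem=7 r[T0]=6 [OK]
17. LOAD T0 → mem=7 r[T0]=7 [LOAD]
18. CAS T0 → mem=8 r[T0]=7 [OK]

T0 = (3, 2)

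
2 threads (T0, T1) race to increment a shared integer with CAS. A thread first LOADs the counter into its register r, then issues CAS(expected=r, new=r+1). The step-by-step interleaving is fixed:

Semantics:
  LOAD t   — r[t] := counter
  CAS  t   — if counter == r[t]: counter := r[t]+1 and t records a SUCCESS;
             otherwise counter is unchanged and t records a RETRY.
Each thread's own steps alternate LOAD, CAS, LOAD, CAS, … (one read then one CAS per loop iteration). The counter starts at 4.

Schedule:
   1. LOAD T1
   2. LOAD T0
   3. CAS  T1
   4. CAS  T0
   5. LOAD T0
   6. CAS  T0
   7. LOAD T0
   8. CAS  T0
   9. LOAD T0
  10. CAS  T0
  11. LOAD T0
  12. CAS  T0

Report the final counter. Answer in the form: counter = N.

counter = 9

T1 LOAD — after: cnt=4, r=4 — load
T0 LOAD — after: cnt=4, r=4 — load
T1 CAS — after: cnt=5, r=4 — ok
T0 CAS — after: cnt=5, r=4 — retry
T0 LOAD — after: cnt=5, r=5 — load
T0 CAS — after: cnt=6, r=5 — ok
T0 LOAD — after: cnt=6, r=6 — load
T0 CAS — after: cnt=7, r=6 — ok
T0 LOAD — after: cnt=7, r=7 — load
T0 CAS — after: cnt=8, r=7 — ok
T0 LOAD — after: cnt=8, r=8 — load
T0 CAS — after: cnt=9, r=8 — ok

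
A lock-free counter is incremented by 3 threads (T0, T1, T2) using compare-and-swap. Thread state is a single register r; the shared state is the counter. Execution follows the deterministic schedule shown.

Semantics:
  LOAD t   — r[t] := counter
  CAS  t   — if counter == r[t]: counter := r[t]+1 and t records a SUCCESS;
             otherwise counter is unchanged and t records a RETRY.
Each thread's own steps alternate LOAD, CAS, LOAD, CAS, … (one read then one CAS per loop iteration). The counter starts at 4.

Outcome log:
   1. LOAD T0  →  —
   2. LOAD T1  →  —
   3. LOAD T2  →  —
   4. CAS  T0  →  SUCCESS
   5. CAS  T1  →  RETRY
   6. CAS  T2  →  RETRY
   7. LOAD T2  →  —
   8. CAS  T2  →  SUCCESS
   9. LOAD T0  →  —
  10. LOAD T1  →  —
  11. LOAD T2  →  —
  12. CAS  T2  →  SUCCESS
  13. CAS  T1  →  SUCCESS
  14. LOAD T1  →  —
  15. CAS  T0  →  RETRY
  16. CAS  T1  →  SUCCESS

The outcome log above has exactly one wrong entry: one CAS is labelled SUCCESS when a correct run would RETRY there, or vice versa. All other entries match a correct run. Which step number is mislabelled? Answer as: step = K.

Reference trace:
#1 T0 reads 4
#2 T1 reads 4
#3 T2 reads 4
#4 T0 CAS(4→5) writes; counter now 5
#5 T1 CAS(4→5) fails; counter now 5
#6 T2 CAS(4→5) fails; counter now 5
#7 T2 reads 5
#8 T2 CAS(5→6) writes; counter now 6
#9 T0 reads 6
#10 T1 reads 6
#11 T2 reads 6
#12 T2 CAS(6→7) writes; counter now 7
#13 T1 CAS(6→7) fails; counter now 7
#14 T1 reads 7
#15 T0 CAS(6→7) fails; counter now 7
#16 T1 CAS(7→8) writes; counter now 8
Mismatch at 13.

step = 13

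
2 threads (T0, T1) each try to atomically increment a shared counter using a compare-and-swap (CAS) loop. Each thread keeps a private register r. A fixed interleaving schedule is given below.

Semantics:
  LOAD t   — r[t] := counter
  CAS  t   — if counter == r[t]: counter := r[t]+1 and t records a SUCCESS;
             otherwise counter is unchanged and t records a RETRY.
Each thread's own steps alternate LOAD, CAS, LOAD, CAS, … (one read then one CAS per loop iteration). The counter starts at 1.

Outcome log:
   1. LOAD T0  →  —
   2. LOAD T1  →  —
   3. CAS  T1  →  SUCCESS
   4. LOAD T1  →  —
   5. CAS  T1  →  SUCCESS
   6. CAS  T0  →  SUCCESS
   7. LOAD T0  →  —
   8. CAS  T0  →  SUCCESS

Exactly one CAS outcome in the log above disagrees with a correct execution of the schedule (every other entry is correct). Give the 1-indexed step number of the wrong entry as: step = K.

Reference trace:
[1] T0.load  rd  (counter 1, T0.r 1)
[2] T1.load  rd  (counter 1, T1.r 1)
[3] T1.cas  hit  (counter 2, T1.r 1)
[4] T1.load  rd  (counter 2, T1.r 2)
[5] T1.cas  hit  (counter 3, T1.r 2)
[6] T0.cas  miss  (counter 3, T0.r 1)
[7] T0.load  rd  (counter 3, T0.r 3)
[8] T0.cas  hit  (counter 4, T0.r 3)
Mismatch at 6.

step = 6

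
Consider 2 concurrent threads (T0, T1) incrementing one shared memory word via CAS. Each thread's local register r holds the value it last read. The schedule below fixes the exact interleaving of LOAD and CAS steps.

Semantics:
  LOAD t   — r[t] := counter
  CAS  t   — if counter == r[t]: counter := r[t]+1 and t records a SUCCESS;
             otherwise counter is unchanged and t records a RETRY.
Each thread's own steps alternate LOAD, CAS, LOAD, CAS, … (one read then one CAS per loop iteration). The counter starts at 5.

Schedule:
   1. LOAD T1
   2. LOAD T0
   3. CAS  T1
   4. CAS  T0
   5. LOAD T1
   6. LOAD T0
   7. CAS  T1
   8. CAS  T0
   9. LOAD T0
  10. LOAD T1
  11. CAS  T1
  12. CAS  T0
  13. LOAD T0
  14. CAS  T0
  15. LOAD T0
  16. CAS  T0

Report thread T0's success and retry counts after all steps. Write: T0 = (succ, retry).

T0 = (2, 3)

step 1: T1 LOAD ⇒ load; ctr=5 reg=5
step 2: T0 LOAD ⇒ load; ctr=5 reg=5
step 3: T1 CAS ⇒ ok; ctr=6 reg=5
step 4: T0 CAS ⇒ retry; ctr=6 reg=5
step 5: T1 LOAD ⇒ load; ctr=6 reg=6
step 6: T0 LOAD ⇒ load; ctr=6 reg=6
step 7: T1 CAS ⇒ ok; ctr=7 reg=6
step 8: T0 CAS ⇒ retry; ctr=7 reg=6
step 9: T0 LOAD ⇒ load; ctr=7 reg=7
step 10: T1 LOAD ⇒ load; ctr=7 reg=7
step 11: T1 CAS ⇒ ok; ctr=8 reg=7
step 12: T0 CAS ⇒ retry; ctr=8 reg=7
step 13: T0 LOAD ⇒ load; ctr=8 reg=8
step 14: T0 CAS ⇒ ok; ctr=9 reg=8
step 15: T0 LOAD ⇒ load; ctr=9 reg=9
step 16: T0 CAS ⇒ ok; ctr=10 reg=9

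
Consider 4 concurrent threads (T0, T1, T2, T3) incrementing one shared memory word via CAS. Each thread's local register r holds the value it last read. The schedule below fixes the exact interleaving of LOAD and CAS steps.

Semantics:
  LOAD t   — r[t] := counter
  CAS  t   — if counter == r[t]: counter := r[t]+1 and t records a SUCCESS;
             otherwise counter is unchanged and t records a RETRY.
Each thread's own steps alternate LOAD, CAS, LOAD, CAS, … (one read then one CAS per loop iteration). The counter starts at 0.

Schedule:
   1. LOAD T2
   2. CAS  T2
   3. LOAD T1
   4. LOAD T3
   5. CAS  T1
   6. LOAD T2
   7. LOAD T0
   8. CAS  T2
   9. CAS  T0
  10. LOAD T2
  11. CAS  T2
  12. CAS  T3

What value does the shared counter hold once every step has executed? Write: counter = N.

counter = 4

step 1: T2 LOAD ⇒ load; ctr=0 reg=0
step 2: T2 CAS ⇒ ok; ctr=1 reg=0
step 3: T1 LOAD ⇒ load; ctr=1 reg=1
step 4: T3 LOAD ⇒ load; ctr=1 reg=1
step 5: T1 CAS ⇒ ok; ctr=2 reg=1
step 6: T2 LOAD ⇒ load; ctr=2 reg=2
step 7: T0 LOAD ⇒ load; ctr=2 reg=2
step 8: T2 CAS ⇒ ok; ctr=3 reg=2
step 9: T0 CAS ⇒ retry; ctr=3 reg=2
step 10: T2 LOAD ⇒ load; ctr=3 reg=3
step 11: T2 CAS ⇒ ok; ctr=4 reg=3
step 12: T3 CAS ⇒ retry; ctr=4 reg=1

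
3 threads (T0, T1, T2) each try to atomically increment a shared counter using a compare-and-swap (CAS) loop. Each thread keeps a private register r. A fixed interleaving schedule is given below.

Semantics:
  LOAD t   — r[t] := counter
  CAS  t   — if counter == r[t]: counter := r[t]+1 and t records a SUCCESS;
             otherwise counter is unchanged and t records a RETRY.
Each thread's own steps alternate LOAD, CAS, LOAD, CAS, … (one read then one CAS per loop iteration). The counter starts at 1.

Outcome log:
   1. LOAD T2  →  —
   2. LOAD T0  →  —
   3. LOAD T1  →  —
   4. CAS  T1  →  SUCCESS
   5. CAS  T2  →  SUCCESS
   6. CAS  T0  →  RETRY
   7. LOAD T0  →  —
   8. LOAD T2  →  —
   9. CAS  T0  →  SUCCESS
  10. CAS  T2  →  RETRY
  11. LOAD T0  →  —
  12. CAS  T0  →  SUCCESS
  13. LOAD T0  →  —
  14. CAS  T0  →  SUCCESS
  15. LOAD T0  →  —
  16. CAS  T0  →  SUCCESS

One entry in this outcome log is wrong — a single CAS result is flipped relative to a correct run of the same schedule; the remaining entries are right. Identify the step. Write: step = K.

step = 5

Re-executing:
[1] T2.load  rd  (counter 1, T2.r 1)
[2] T0.load  rd  (counter 1, T0.r 1)
[3] T1.load  rd  (counter 1, T1.r 1)
[4] T1.cas  hit  (counter 2, T1.r 1)
[5] T2.cas  miss  (counter 2, T2.r 1)
[6] T0.cas  miss  (counter 2, T0.r 1)
[7] T0.load  rd  (counter 2, T0.r 2)
[8] T2.load  rd  (counter 2, T2.r 2)
[9] T0.cas  hit  (counter 3, T0.r 2)
[10] T2.cas  miss  (counter 3, T2.r 2)
[11] T0.load  rd  (counter 3, T0.r 3)
[12] T0.cas  hit  (counter 4, T0.r 3)
[13] T0.load  rd  (counter 4, T0.r 4)
[14] T0.cas  hit  (counter 5, T0.r 4)
[15] T0.load  rd  (counter 5, T0.r 5)
[16] T0.cas  hit  (counter 6, T0.r 5)
Mismatch at 5.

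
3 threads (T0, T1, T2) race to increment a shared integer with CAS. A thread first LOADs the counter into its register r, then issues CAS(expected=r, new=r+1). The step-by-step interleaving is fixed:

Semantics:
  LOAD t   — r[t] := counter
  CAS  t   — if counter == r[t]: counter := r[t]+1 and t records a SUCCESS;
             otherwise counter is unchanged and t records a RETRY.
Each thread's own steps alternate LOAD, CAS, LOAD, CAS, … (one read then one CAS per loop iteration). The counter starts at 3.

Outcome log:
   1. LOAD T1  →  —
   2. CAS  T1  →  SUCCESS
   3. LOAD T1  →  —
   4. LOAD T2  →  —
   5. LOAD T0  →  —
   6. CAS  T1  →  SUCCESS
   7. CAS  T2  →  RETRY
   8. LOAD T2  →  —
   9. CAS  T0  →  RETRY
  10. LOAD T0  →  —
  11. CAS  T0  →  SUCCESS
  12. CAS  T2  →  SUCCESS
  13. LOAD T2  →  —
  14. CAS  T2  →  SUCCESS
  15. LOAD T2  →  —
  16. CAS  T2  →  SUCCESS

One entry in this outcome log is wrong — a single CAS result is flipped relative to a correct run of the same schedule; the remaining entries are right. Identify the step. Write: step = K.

Reference trace:
   1) LOAD T1:  M=3  r_T1=3
   2) CAS  T1:  M=4  r_T1=3 ✓
   3) LOAD T1:  M=4  r_T1=4
   4) LOAD T2:  M=4  r_T2=4
   5) LOAD T0:  M=4  r_T0=4
   6) CAS  T1:  M=5  r_T1=4 ✓
   7) CAS  T2:  M=5  r_T2=4 ✗
   8) LOAD T2:  M=5  r_T2=5
   9) CAS  T0:  M=5  r_T0=4 ✗
  10) LOAD T0:  M=5  r_T0=5
  11) CAS  T0:  M=6  r_T0=5 ✓
  12) CAS  T2:  M=6  r_T2=5 ✗
  13) LOAD T2:  M=6  r_T2=6
  14) CAS  T2:  M=7  r_T2=6 ✓
  15) LOAD T2:  M=7  r_T2=7
  16) CAS  T2:  M=8  r_T2=7 ✓
Log disagrees first at step 12.

step = 12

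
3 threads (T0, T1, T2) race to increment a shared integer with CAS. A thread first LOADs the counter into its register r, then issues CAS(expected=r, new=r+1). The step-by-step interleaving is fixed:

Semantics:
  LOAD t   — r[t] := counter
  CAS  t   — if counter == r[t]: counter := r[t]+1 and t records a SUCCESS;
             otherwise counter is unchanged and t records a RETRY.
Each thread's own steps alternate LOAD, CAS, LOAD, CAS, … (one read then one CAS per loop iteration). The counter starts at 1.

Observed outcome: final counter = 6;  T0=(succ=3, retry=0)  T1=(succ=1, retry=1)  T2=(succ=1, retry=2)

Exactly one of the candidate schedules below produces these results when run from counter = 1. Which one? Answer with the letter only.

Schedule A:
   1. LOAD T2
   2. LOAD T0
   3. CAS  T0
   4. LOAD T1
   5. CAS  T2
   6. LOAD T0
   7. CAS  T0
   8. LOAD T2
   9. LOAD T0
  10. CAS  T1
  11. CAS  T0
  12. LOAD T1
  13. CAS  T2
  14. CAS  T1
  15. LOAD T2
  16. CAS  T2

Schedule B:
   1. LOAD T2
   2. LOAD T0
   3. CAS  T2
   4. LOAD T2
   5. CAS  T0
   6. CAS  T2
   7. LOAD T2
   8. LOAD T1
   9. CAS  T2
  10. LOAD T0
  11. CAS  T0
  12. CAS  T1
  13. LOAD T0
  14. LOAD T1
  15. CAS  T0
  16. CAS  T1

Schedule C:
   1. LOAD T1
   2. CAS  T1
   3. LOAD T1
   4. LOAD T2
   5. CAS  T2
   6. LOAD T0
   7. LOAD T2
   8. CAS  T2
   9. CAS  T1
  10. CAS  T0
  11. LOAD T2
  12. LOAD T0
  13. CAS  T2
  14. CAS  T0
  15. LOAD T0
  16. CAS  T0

Tracing schedule A:
step 1: T2 LOAD ⇒ load; ctr=1 reg=1
step 2: T0 LOAD ⇒ load; ctr=1 reg=1
step 3: T0 CAS ⇒ ok; ctr=2 reg=1
step 4: T1 LOAD ⇒ load; ctr=2 reg=2
step 5: T2 CAS ⇒ retry; ctr=2 reg=1
step 6: T0 LOAD ⇒ load; ctr=2 reg=2
step 7: T0 CAS ⇒ ok; ctr=3 reg=2
step 8: T2 LOAD ⇒ load; ctr=3 reg=3
step 9: T0 LOAD ⇒ load; ctr=3 reg=3
step 10: T1 CAS ⇒ retry; ctr=3 reg=2
step 11: T0 CAS ⇒ ok; ctr=4 reg=3
step 12: T1 LOAD ⇒ load; ctr=4 reg=4
step 13: T2 CAS ⇒ retry; ctr=4 reg=3
step 14: T1 CAS ⇒ ok; ctr=5 reg=4
step 15: T2 LOAD ⇒ load; ctr=5 reg=5
step 16: T2 CAS ⇒ ok; ctr=6 reg=5

A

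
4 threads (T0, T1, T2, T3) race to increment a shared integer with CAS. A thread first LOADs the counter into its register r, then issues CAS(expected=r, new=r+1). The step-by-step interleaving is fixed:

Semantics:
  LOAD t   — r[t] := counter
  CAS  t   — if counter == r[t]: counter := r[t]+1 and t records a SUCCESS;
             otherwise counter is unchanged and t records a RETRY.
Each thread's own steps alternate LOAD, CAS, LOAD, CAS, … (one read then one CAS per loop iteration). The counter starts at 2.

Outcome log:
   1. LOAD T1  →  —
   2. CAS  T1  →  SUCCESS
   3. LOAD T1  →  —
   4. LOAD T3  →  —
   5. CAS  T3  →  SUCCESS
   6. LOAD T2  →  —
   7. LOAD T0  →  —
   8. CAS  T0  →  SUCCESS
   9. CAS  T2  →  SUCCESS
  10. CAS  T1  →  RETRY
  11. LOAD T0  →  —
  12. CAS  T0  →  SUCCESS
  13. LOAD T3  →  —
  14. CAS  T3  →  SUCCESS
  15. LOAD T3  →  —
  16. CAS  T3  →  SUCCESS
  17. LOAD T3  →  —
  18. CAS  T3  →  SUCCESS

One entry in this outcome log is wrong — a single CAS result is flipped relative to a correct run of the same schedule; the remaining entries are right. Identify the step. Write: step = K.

Reference trace:
T1 LOAD — after: cnt=2, r=2 — load
T1 CAS — after: cnt=3, r=2 — ok
T1 LOAD — after: cnt=3, r=3 — load
T3 LOAD — after: cnt=3, r=3 — load
T3 CAS — after: cnt=4, r=3 — ok
T2 LOAD — after: cnt=4, r=4 — load
T0 LOAD — after: cnt=4, r=4 — load
T0 CAS — after: cnt=5, r=4 — ok
T2 CAS — after: cnt=5, r=4 — retry
T1 CAS — after: cnt=5, r=3 — retry
T0 LOAD — after: cnt=5, r=5 — load
T0 CAS — after: cnt=6, r=5 — ok
T3 LOAD — after: cnt=6, r=6 — load
T3 CAS — after: cnt=7, r=6 — ok
T3 LOAD — after: cnt=7, r=7 — load
T3 CAS — after: cnt=8, r=7 — ok
T3 LOAD — after: cnt=8, r=8 — load
T3 CAS — after: cnt=9, r=8 — ok
Log disagrees first at step 9.

step = 9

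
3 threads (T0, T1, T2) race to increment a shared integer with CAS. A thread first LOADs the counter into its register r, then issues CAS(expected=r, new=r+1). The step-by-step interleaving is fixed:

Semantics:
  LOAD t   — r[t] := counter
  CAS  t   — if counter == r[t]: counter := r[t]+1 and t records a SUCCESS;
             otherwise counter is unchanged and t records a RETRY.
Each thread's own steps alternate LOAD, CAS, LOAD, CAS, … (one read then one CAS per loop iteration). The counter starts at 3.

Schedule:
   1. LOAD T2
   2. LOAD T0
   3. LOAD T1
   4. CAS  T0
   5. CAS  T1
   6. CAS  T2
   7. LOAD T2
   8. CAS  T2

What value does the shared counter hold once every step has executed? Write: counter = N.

   1) LOAD T2:  M=3  r_T2=3
   2) LOAD T0:  M=3  r_T0=3
   3) LOAD T1:  M=3  r_T1=3
   4) CAS  T0:  M=4  r_T0=3 ✓
   5) CAS  T1:  M=4  r_T1=3 ✗
   6) CAS  T2:  M=4  r_T2=3 ✗
   7) LOAD T2:  M=4  r_T2=4
   8) CAS  T2:  M=5  r_T2=4 ✓

counter = 5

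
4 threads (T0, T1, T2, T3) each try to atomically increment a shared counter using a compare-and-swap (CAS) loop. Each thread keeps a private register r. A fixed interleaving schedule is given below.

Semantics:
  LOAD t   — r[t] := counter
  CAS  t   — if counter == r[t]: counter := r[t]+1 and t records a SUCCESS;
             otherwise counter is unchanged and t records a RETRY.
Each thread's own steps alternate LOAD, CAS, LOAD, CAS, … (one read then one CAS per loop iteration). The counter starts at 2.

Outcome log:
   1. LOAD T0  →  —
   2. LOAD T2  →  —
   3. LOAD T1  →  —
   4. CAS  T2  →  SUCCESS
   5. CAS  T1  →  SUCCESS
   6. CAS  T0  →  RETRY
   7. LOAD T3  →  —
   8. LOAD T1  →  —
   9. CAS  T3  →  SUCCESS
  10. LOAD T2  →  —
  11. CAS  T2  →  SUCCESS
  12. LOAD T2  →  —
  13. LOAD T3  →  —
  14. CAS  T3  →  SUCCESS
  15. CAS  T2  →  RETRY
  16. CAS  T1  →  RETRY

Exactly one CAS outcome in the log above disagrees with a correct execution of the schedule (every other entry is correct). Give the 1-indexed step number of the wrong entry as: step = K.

step = 5

Correct run:
   1) LOAD T0:  M=2  r_T0=2
   2) LOAD T2:  M=2  r_T2=2
   3) LOAD T1:  M=2  r_T1=2
   4) CAS  T2:  M=3  r_T2=2 ✓
   5) CAS  T1:  M=3  r_T1=2 ✗
   6) CAS  T0:  M=3  r_T0=2 ✗
   7) LOAD T3:  M=3  r_T3=3
   8) LOAD T1:  M=3  r_T1=3
   9) CAS  T3:  M=4  r_T3=3 ✓
  10) LOAD T2:  M=4  r_T2=4
  11) CAS  T2:  M=5  r_T2=4 ✓
  12) LOAD T2:  M=5  r_T2=5
  13) LOAD T3:  M=5  r_T3=5
  14) CAS  T3:  M=6  r_T3=5 ✓
  15) CAS  T2:  M=6  r_T2=5 ✗
  16) CAS  T1:  M=6  r_T1=3 ✗
Log disagrees first at step 5.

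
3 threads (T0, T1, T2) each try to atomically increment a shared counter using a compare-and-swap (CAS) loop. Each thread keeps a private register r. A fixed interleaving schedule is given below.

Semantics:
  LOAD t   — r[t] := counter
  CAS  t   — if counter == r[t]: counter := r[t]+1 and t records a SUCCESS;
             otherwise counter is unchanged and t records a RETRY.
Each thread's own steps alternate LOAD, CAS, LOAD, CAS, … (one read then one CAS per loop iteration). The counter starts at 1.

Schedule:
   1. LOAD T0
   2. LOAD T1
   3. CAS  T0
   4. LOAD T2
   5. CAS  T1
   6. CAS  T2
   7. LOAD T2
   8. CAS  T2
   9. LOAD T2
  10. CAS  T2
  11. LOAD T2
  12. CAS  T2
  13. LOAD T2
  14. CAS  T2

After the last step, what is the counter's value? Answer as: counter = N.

counter = 7

#1 T0 reads 1
#2 T1 reads 1
#3 T0 CAS(1→2) writes; counter now 2
#4 T2 reads 2
#5 T1 CAS(1→2) fails; counter now 2
#6 T2 CAS(2→3) writes; counter now 3
#7 T2 reads 3
#8 T2 CAS(3→4) writes; counter now 4
#9 T2 reads 4
#10 T2 CAS(4→5) writes; counter now 5
#11 T2 reads 5
#12 T2 CAS(5→6) writes; counter now 6
#13 T2 reads 6
#14 T2 CAS(6→7) writes; counter now 7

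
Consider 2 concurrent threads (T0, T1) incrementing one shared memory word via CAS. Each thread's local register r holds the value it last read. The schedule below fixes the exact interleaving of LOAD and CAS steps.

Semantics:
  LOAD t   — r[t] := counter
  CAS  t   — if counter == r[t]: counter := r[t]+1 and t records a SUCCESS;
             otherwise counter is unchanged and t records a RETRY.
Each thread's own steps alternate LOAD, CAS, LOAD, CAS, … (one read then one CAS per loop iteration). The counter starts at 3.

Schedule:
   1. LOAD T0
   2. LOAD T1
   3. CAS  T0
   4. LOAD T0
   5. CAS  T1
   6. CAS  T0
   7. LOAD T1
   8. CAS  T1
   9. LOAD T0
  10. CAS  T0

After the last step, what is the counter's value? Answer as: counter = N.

   1) LOAD T0:  M=3  r_T0=3
   2) LOAD T1:  M=3  r_T1=3
   3) CAS  T0:  M=4  r_T0=3 ✓
   4) LOAD T0:  M=4  r_T0=4
   5) CAS  T1:  M=4  r_T1=3 ✗
   6) CAS  T0:  M=5  r_T0=4 ✓
   7) LOAD T1:  M=5  r_T1=5
   8) CAS  T1:  M=6  r_T1=5 ✓
   9) LOAD T0:  M=6  r_T0=6
  10) CAS  T0:  M=7  r_T0=6 ✓

counter = 7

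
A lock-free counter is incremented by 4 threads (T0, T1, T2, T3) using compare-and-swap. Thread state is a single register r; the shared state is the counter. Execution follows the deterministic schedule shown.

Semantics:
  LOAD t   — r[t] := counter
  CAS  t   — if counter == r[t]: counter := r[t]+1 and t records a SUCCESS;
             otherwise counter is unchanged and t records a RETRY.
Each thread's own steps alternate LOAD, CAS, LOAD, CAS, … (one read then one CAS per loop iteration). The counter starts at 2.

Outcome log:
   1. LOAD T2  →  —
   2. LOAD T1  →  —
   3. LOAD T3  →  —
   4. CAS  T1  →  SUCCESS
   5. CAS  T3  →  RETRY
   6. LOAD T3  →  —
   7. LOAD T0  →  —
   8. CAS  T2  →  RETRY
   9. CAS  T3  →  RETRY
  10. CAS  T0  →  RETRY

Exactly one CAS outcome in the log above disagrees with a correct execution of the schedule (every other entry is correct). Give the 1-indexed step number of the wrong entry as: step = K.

step = 9

Reference trace:
[1] T2.load  rd  (counter 2, T2.r 2)
[2] T1.load  rd  (counter 2, T1.r 2)
[3] T3.load  rd  (counter 2, T3.r 2)
[4] T1.cas  hit  (counter 3, T1.r 2)
[5] T3.cas  miss  (counter 3, T3.r 2)
[6] T3.load  rd  (counter 3, T3.r 3)
[7] T0.load  rd  (counter 3, T0.r 3)
[8] T2.cas  miss  (counter 3, T2.r 2)
[9] T3.cas  hit  (counter 4, T3.r 3)
[10] T0.cas  miss  (counter 4, T0.r 3)
Log disagrees first at step 9.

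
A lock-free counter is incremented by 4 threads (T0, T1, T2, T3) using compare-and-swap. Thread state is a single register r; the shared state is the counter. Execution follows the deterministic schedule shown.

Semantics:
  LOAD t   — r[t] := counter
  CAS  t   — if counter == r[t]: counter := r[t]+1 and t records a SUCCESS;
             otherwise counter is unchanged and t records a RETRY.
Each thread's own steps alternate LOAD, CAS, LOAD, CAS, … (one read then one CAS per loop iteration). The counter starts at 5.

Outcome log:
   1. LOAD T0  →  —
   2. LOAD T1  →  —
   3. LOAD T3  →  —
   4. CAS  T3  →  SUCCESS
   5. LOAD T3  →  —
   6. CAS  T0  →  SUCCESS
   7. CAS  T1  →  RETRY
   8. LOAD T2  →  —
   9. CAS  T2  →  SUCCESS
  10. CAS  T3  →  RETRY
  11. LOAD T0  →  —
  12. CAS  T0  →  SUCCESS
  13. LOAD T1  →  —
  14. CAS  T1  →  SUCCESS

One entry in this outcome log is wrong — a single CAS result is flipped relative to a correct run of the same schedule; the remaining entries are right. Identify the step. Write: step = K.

step = 6

Reference trace:
T0 LOAD — after: cnt=5, r=5 — load
T1 LOAD — after: cnt=5, r=5 — load
T3 LOAD — after: cnt=5, r=5 — load
T3 CAS — after: cnt=6, r=5 — ok
T3 LOAD — after: cnt=6, r=6 — load
T0 CAS — after: cnt=6, r=5 — retry
T1 CAS — after: cnt=6, r=5 — retry
T2 LOAD — after: cnt=6, r=6 — load
T2 CAS — after: cnt=7, r=6 — ok
T3 CAS — after: cnt=7, r=6 — retry
T0 LOAD — after: cnt=7, r=7 — load
T0 CAS — after: cnt=8, r=7 — ok
T1 LOAD — after: cnt=8, r=8 — load
T1 CAS — after: cnt=9, r=8 — ok
Log disagrees first at step 6.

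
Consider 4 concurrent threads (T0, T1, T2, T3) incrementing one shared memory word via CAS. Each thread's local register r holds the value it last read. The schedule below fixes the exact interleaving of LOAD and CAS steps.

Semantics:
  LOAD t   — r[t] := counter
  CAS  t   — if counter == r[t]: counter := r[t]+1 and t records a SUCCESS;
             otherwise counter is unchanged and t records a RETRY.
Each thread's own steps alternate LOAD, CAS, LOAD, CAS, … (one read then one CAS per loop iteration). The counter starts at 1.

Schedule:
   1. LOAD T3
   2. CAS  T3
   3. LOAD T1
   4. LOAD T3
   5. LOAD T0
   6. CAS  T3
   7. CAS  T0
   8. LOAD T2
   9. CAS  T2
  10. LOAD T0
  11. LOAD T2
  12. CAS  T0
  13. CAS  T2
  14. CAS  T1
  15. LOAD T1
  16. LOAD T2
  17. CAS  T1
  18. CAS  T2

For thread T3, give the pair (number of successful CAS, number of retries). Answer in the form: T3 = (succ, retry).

   1) LOAD T3:  M=1  r_T3=1
   2) CAS  T3:  M=2  r_T3=1 ✓
   3) LOAD T1:  M=2  r_T1=2
   4) LOAD T3:  M=2  r_T3=2
   5) LOAD T0:  M=2  r_T0=2
   6) CAS  T3:  M=3  r_T3=2 ✓
   7) CAS  T0:  M=3  r_T0=2 ✗
   8) LOAD T2:  M=3  r_T2=3
   9) CAS  T2:  M=4  r_T2=3 ✓
  10) LOAD T0:  M=4  r_T0=4
  11) LOAD T2:  M=4  r_T2=4
  12) CAS  T0:  M=5  r_T0=4 ✓
  13) CAS  T2:  M=5  r_T2=4 ✗
  14) CAS  T1:  M=5  r_T1=2 ✗
  15) LOAD T1:  M=5  r_T1=5
  16) LOAD T2:  M=5  r_T2=5
  17) CAS  T1:  M=6  r_T1=5 ✓
  18) CAS  T2:  M=6  r_T2=5 ✗

T3 = (2, 0)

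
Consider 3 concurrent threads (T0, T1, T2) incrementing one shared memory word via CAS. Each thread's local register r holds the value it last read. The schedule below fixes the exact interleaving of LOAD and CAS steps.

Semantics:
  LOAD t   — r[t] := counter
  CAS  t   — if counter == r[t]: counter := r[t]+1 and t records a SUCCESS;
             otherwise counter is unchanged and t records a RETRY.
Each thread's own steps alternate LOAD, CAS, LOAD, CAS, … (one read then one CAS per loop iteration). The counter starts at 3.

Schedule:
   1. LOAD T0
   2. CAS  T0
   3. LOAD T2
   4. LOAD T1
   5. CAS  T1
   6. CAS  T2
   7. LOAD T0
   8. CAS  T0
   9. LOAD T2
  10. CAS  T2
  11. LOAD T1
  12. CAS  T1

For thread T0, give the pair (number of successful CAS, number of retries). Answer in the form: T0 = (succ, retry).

T0 = (2, 0)

   1) LOAD T0:  M=3  r_T0=3
   2) CAS  T0:  M=4  r_T0=3 ✓
   3) LOAD T2:  M=4  r_T2=4
   4) LOAD T1:  M=4  r_T1=4
   5) CAS  T1:  M=5  r_T1=4 ✓
   6) CAS  T2:  M=5  r_T2=4 ✗
   7) LOAD T0:  M=5  r_T0=5
   8) CAS  T0:  M=6  r_T0=5 ✓
   9) LOAD T2:  M=6  r_T2=6
  10) CAS  T2:  M=7  r_T2=6 ✓
  11) LOAD T1:  M=7  r_T1=7
  12) CAS  T1:  M=8  r_T1=7 ✓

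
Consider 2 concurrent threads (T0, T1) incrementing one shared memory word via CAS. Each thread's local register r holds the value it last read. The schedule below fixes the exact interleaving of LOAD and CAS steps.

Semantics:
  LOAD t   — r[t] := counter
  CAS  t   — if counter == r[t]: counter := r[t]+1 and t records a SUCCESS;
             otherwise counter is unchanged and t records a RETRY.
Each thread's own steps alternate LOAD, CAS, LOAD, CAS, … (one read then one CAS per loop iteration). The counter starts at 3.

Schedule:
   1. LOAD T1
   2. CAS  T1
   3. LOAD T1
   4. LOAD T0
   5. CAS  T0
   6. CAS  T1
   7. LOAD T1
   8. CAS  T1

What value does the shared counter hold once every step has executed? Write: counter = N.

counter = 6

#1 T1 reads 3
#2 T1 CAS(3→4) writes; counter now 4
#3 T1 reads 4
#4 T0 reads 4
#5 T0 CAS(4→5) writes; counter now 5
#6 T1 CAS(4→5) fails; counter now 5
#7 T1 reads 5
#8 T1 CAS(5→6) writes; counter now 6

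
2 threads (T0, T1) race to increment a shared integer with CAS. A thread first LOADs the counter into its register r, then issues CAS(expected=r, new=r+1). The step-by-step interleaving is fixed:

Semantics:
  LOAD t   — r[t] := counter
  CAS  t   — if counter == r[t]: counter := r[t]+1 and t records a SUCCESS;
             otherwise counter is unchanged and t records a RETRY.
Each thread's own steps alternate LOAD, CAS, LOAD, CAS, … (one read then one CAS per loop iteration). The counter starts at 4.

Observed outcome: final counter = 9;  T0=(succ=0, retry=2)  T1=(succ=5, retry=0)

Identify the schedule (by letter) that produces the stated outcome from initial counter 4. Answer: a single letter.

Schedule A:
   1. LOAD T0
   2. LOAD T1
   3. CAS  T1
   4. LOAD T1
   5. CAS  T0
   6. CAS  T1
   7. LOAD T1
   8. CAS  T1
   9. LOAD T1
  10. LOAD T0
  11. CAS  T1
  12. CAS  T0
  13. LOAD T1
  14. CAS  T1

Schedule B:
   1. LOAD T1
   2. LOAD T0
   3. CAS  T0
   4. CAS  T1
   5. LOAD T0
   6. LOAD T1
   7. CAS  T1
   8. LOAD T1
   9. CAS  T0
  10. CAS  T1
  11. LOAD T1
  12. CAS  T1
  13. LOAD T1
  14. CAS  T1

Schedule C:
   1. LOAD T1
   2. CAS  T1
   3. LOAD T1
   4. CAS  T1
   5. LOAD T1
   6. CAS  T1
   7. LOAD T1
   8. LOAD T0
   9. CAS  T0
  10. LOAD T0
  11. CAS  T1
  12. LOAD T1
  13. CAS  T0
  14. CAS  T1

Tracing schedule A:
step 1: T0 LOAD ⇒ load; ctr=4 reg=4
step 2: T1 LOAD ⇒ load; ctr=4 reg=4
step 3: T1 CAS ⇒ ok; ctr=5 reg=4
step 4: T1 LOAD ⇒ load; ctr=5 reg=5
step 5: T0 CAS ⇒ retry; ctr=5 reg=4
step 6: T1 CAS ⇒ ok; ctr=6 reg=5
step 7: T1 LOAD ⇒ load; ctr=6 reg=6
step 8: T1 CAS ⇒ ok; ctr=7 reg=6
step 9: T1 LOAD ⇒ load; ctr=7 reg=7
step 10: T0 LOAD ⇒ load; ctr=7 reg=7
step 11: T1 CAS ⇒ ok; ctr=8 reg=7
step 12: T0 CAS ⇒ retry; ctr=8 reg=7
step 13: T1 LOAD ⇒ load; ctr=8 reg=8
step 14: T1 CAS ⇒ ok; ctr=9 reg=8

A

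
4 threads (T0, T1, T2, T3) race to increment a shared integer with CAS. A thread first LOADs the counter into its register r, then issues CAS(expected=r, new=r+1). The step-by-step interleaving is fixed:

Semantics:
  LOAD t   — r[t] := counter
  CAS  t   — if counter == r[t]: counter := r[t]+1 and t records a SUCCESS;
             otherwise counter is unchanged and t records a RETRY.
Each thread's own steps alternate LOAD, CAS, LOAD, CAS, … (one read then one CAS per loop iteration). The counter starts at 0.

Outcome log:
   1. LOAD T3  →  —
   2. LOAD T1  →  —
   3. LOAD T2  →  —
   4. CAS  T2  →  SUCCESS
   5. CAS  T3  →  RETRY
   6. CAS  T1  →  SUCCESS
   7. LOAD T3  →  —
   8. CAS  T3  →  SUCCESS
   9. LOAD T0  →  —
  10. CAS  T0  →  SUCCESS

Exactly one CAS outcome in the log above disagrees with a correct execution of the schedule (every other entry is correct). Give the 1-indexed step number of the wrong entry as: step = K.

Correct run:
#1 T3 reads 0
#2 T1 reads 0
#3 T2 reads 0
#4 T2 CAS(0→1) writes; counter now 1
#5 T3 CAS(0→1) fails; counter now 1
#6 T1 CAS(0→1) fails; counter now 1
#7 T3 reads 1
#8 T3 CAS(1→2) writes; counter now 2
#9 T0 reads 2
#10 T0 CAS(2→3) writes; counter now 3
Flip is step 6.

step = 6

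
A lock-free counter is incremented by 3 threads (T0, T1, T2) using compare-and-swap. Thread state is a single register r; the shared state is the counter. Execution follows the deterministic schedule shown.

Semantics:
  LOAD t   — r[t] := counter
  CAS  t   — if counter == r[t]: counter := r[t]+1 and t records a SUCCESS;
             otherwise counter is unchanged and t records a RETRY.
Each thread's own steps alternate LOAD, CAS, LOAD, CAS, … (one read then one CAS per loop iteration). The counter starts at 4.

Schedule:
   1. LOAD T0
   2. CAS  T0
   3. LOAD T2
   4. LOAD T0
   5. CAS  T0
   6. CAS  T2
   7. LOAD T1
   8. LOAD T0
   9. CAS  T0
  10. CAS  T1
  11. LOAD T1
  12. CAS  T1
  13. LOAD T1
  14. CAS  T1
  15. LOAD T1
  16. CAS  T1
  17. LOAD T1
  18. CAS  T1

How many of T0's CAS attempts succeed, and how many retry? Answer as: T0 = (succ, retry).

1. LOAD T0 → mem=4 r[T0]=4 [LOAD]
2. CAS T0 → mem=5 r[T0]=4 [OK]
3. LOAD T2 → mem=5 r[T2]=5 [LOAD]
4. LOAD T0 → mem=5 r[T0]=5 [LOAD]
5. CAS T0 → mem=6 r[T0]=5 [OK]
6. CAS T2 → mem=6 r[T2]=5 [RETRY]
7. LOAD T1 → mem=6 r[T1]=6 [LOAD]
8. LOAD T0 → mem=6 r[T0]=6 [LOAD]
9. CAS T0 → mem=7 r[T0]=6 [OK]
10. CAS T1 → mem=7 r[T1]=6 [RETRY]
11. LOAD T1 → mem=7 r[T1]=7 [LOAD]
12. CAS T1 → mem=8 r[T1]=7 [OK]
13. LOAD T1 → mem=8 r[T1]=8 [LOAD]
14. CAS T1 → mem=9 r[T1]=8 [OK]
15. LOAD T1 → mem=9 r[T1]=9 [LOAD]
16. CAS T1 → mem=10 r[T1]=9 [OK]
17. LOAD T1 → mem=10 r[T1]=10 [LOAD]
18. CAS T1 → mem=11 r[T1]=10 [OK]

T0 = (3, 0)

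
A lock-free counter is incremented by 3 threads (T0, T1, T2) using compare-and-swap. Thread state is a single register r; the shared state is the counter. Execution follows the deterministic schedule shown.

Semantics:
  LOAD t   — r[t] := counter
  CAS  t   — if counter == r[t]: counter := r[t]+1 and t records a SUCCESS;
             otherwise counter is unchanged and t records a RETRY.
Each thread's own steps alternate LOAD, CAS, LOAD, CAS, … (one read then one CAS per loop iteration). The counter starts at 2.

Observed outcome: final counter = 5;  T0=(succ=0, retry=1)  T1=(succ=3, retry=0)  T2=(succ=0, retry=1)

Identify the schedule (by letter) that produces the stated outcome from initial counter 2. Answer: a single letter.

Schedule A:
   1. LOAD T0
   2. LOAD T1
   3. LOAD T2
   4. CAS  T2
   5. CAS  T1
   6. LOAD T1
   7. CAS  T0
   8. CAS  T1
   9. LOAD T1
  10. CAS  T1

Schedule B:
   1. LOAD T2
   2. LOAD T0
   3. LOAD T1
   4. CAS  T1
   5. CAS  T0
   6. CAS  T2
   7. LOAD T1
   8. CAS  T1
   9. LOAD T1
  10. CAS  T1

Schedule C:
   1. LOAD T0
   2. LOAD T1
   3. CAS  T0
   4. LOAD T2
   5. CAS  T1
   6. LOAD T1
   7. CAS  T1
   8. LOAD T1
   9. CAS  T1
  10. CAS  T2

Simulating candidate B:
   1) LOAD T2:  M=2  r_T2=2
   2) LOAD T0:  M=2  r_T0=2
   3) LOAD T1:  M=2  r_T1=2
   4) CAS  T1:  M=3  r_T1=2 ✓
   5) CAS  T0:  M=3  r_T0=2 ✗
   6) CAS  T2:  M=3  r_T2=2 ✗
   7) LOAD T1:  M=3  r_T1=3
   8) CAS  T1:  M=4  r_T1=3 ✓
   9) LOAD T1:  M=4  r_T1=4
  10) CAS  T1:  M=5  r_T1=4 ✓

B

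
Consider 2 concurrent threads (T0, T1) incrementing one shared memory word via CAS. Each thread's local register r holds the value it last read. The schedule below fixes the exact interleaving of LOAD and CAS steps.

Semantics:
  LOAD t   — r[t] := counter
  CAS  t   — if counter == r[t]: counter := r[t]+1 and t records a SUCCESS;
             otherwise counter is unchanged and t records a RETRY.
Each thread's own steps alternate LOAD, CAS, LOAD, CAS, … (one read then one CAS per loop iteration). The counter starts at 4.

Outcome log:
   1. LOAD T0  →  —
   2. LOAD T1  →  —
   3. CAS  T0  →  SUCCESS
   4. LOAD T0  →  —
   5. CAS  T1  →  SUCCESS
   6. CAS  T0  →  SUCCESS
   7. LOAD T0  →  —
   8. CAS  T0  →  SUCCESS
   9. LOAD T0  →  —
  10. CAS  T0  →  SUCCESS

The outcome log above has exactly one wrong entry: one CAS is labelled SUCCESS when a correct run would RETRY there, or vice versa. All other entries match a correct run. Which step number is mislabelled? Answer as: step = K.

step = 5

Correct run:
   1) LOAD T0:  M=4  r_T0=4
   2) LOAD T1:  M=4  r_T1=4
   3) CAS  T0:  M=5  r_T0=4 ✓
   4) LOAD T0:  M=5  r_T0=5
   5) CAS  T1:  M=5  r_T1=4 ✗
   6) CAS  T0:  M=6  r_T0=5 ✓
   7) LOAD T0:  M=6  r_T0=6
   8) CAS  T0:  M=7  r_T0=6 ✓
   9) LOAD T0:  M=7  r_T0=7
  10) CAS  T0:  M=8  r_T0=7 ✓
Mismatch at 5.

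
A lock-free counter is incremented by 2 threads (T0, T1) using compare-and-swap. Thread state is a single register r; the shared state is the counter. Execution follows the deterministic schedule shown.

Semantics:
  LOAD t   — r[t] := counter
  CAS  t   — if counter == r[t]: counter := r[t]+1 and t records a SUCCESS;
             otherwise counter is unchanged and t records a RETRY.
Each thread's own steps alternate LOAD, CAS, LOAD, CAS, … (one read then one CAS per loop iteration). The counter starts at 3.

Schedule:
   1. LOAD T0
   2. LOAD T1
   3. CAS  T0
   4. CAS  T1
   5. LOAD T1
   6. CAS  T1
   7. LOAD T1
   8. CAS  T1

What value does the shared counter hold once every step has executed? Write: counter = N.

counter = 6

[1] T0.load  rd  (counter 3, T0.r 3)
[2] T1.load  rd  (counter 3, T1.r 3)
[3] T0.cas  hit  (counter 4, T0.r 3)
[4] T1.cas  miss  (counter 4, T1.r 3)
[5] T1.load  rd  (counter 4, T1.r 4)
[6] T1.cas  hit  (counter 5, T1.r 4)
[7] T1.load  rd  (counter 5, T1.r 5)
[8] T1.cas  hit  (counter 6, T1.r 5)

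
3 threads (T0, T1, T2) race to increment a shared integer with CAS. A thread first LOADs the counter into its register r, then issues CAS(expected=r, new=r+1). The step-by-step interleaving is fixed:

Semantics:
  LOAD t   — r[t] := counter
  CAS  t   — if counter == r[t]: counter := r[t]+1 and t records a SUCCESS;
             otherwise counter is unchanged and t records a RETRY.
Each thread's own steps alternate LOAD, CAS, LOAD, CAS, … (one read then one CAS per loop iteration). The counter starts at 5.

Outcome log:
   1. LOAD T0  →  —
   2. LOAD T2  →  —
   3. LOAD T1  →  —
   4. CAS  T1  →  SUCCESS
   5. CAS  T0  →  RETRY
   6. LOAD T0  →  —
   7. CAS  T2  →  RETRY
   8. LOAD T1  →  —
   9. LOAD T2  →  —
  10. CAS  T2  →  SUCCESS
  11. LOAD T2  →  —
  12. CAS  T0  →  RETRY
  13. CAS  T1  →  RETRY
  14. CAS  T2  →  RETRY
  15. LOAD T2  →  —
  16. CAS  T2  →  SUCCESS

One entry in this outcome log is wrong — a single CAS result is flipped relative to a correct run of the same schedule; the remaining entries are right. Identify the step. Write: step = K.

step = 14

Reference trace:
1. LOAD T0 → mem=5 r[T0]=5 [LOAD]
2. LOAD T2 → mem=5 r[T2]=5 [LOAD]
3. LOAD T1 → mem=5 r[T1]=5 [LOAD]
4. CAS T1 → mem=6 r[T1]=5 [OK]
5. CAS T0 → mem=6 r[T0]=5 [RETRY]
6. LOAD T0 → mem=6 r[T0]=6 [LOAD]
7. CAS T2 → mem=6 r[T2]=5 [RETRY]
8. LOAD T1 → mem=6 r[T1]=6 [LOAD]
9. LOAD T2 → mem=6 r[T2]=6 [LOAD]
10. CAS T2 → mem=7 r[T2]=6 [OK]
11. LOAD T2 → mem=7 r[T2]=7 [LOAD]
12. CAS T0 → mem=7 r[T0]=6 [RETRY]
13. CAS T1 → mem=7 r[T1]=6 [RETRY]
14. CAS T2 → mem=8 r[T2]=7 [OK]
15. LOAD T2 → mem=8 r[T2]=8 [LOAD]
16. CAS T2 → mem=9 r[T2]=8 [OK]
Flip is step 14.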